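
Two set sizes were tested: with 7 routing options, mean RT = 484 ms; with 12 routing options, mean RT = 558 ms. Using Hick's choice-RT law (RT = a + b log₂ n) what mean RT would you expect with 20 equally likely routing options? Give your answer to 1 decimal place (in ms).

628.1 ms

With log₂ n on the abscissa the relation is linear; from the two conditions:
  b = (558 − 484) / (log₂ 12 − log₂ 7) = 74 / (3.5850 − 2.8074) = 95.164 ms/bit
  a = 484 − 95.164 × 2.8074 = 216.842 ms
Then RT(20) = 216.842 + 95.164 × log₂ 20 = 216.842 + 95.164 × 4.3219 ≈ 628.132 ms.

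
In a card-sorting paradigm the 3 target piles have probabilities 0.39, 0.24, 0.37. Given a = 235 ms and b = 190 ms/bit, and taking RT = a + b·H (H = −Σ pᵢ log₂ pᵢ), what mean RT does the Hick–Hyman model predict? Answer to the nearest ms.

530 ms

Entropy contributions −pᵢ log₂ pᵢ: 0.5298, 0.4941, 0.5307; sum H = 1.5547 bits.
RT = a + bH = 235 + 190·1.5547 = 530.39 ms.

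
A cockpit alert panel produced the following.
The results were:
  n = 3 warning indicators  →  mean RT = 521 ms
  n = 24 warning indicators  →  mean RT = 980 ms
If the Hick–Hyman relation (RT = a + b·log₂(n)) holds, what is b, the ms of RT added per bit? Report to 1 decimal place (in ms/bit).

Slope: b = (980 − 521) / (log₂ 24 − log₂ 3) = 459/3.0000 = 153.000 ms/bit.

153.0 ms/bit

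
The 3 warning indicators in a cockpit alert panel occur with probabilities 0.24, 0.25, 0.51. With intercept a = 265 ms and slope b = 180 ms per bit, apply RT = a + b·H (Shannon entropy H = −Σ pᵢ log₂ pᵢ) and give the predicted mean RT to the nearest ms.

533 ms

Entropy contributions −pᵢ log₂ pᵢ: 0.4941, 0.5000, 0.4954; sum H = 1.4896 bits.
RT = a + bH = 265 + 180·1.4896 = 533.12 ms.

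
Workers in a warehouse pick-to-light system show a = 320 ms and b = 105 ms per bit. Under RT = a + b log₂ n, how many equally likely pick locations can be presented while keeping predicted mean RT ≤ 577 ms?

Information budget: (577 − 320)/105 = 2.4476 bits, so n ≤ 2^2.4476 = 5.455 → at most 5.

5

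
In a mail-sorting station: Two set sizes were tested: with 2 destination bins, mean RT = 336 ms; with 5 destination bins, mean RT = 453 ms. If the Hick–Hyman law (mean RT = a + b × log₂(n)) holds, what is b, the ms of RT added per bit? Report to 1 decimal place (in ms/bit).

88.5 ms/bit

b = (RT₂ − RT₁)/(log₂ n₂ − log₂ n₁) = (453 − 336)/(2.3219 − 1) = 88.507 ms/bit.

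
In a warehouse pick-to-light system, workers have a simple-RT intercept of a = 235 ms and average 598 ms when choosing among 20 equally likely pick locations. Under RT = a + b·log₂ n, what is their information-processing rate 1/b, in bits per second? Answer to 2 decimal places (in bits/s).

11.91 bits/s

b = (598 − 235)/log₂ 20 = 363/4.3219 = 83.990 ms per bit = 0.08399 s/bit; the reciprocal is 11.906 bits/s.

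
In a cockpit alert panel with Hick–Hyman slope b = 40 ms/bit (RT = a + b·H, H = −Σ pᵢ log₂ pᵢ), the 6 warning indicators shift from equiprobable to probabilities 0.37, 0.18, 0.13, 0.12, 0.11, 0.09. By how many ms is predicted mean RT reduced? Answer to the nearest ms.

The RT saving is b·ΔH. Equiprobable H₀ = log₂(6) = 2.5850 bits; with the given probabilities H = 2.3887 bits.
b·(H₀ − H) = 40 × (2.5850 − 2.3887) = 7.85 ms.

8 ms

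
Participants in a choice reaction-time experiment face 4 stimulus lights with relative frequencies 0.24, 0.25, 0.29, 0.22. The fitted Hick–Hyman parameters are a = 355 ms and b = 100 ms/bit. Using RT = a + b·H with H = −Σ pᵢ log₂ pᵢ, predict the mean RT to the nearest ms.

Entropy contributions −pᵢ log₂ pᵢ: 0.4941, 0.5000, 0.5179, 0.4806; sum H = 1.9926 bits.
RT = a + bH = 355 + 100·1.9926 = 554.26 ms.

554 ms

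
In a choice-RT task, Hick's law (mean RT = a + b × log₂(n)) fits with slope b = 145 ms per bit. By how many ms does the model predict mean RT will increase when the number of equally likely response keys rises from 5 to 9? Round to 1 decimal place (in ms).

The intercept a cancels: ΔRT = b·(log₂ n₂ − log₂ n₁) = b·log₂(n₂/n₁).
log₂(9) − log₂(5) = 3.1699 − 2.3219 = 0.8480.
ΔRT = 145 × 0.8480 = 122.960 ms.

123.0 ms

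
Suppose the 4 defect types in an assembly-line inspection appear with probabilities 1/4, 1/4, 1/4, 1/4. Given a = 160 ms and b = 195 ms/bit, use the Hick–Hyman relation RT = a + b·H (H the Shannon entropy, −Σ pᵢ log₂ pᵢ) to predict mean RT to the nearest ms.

H = −Σ pᵢ log₂ pᵢ = 0.25·2 + 0.25·2 + 0.25·2 + 0.25·2 = 2.000 bits.
RT = 160 + 195 × 2.000 = 550.00 ms.

550 ms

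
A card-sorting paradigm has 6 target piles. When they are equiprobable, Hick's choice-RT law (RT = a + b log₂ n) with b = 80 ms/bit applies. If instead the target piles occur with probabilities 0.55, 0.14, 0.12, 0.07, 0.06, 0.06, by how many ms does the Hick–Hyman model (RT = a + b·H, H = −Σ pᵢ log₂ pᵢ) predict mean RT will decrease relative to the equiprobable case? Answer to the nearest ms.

47 ms

The RT saving is b·ΔH. Equiprobable H₀ = log₂(6) = 2.5850 bits; with the given probabilities H = 1.9942 bits.
b·(H₀ − H) = 80 × (2.5850 − 1.9942) = 47.26 ms.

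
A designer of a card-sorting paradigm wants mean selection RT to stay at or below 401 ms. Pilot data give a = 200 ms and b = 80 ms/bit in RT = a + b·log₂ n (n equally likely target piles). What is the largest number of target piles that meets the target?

80·log₂ n ≤ 401 − 200 = 201, giving log₂ n ≤ 2.5125 and n ≤ 5.706. The largest whole number is 5.

5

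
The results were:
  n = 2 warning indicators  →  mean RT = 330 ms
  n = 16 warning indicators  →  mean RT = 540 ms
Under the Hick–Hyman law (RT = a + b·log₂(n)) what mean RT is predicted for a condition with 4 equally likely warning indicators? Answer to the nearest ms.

RT is linear in log₂ n, so two points fix the line:
  b = (540 − 330) / (log₂ 16 − log₂ 2) = 210 / (4 − 1) = 70 ms/bit
  a = 330 − 70 × 1 = 260 ms
Then RT(4) = 260 + 70 × log₂ 4 = 260 + 70 × 2 ≈ 400.000 ms.

400 ms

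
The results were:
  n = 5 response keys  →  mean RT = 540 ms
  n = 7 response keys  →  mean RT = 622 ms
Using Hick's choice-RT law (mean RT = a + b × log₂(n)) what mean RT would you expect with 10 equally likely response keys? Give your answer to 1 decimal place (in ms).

708.9 ms

With log₂ n on the abscissa the relation is linear; from the two conditions:
  b = (622 − 540) / (log₂ 7 − log₂ 5) = 82 / (2.8074 − 2.3219) = 168.924 ms/bit
  a = 540 − 168.924 × 2.3219 = 147.772 ms
Then RT(10) = 147.772 + 168.924 × log₂ 10 = 147.772 + 168.924 × 3.3219 ≈ 708.924 ms.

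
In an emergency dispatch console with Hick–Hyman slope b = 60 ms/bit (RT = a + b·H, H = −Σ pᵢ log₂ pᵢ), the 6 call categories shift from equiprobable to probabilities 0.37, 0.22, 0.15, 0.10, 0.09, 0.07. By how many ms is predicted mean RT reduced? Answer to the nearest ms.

15 ms

Equiprobable entropy H₀ = log₂ 6 = 2.5850 bits.
Skewed entropy H = −Σ pᵢ log₂ pᵢ = 2.3352 bits.
ΔRT = b·(H₀ − H) = 60 × 0.2497 = 14.98 ms.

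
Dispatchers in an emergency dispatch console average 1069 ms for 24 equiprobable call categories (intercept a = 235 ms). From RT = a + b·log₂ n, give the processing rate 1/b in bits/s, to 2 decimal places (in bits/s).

b = (1069 − 235)/log₂ 24 = 834/4.5850 = 181.899 ms per bit = 0.18190 s/bit; the reciprocal is 5.498 bits/s.

5.50 bits/s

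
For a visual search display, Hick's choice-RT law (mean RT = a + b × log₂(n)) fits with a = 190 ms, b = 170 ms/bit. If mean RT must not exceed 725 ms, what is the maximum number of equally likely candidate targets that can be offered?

Set 190 + 170·log₂ n ≤ 725 → log₂ n ≤ (725 − 190)/170 = 3.1471.
So n ≤ 2^3.1471 = 8.858; the largest integer n is 8.

8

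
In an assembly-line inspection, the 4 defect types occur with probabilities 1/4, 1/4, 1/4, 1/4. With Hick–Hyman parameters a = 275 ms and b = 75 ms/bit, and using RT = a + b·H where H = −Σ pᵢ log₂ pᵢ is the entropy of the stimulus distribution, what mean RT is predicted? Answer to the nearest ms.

Each term −pᵢ log₂ pᵢ: 0.25·2 + 0.25·2 + 0.25·2 + 0.25·2; summed, H = 2.000 bits.
Mean RT = a + bH = 275 + 75·2.000 = 425.00 ms.

425 ms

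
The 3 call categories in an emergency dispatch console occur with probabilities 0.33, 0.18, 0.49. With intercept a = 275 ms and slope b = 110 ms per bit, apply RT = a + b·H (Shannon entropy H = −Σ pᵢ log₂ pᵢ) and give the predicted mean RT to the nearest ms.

Entropy contributions −pᵢ log₂ pᵢ: 0.5278, 0.4453, 0.5043; sum H = 1.4774 bits.
RT = a + bH = 275 + 110·1.4774 = 437.52 ms.

438 ms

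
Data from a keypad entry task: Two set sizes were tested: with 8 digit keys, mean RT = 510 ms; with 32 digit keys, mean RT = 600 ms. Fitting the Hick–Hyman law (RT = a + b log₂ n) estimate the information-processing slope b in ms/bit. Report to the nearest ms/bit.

45 ms/bit

The slope on a log₂ axis is (600 − 510) / (5 − 3) = 45 ms/bit.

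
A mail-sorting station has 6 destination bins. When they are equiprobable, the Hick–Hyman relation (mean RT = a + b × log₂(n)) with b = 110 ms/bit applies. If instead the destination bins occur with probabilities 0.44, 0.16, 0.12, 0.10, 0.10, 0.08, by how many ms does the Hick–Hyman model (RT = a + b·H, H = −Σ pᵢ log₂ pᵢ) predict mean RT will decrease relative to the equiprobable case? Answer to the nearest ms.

Equiprobable entropy H₀ = log₂ 6 = 2.5850 bits.
Skewed entropy H = −Σ pᵢ log₂ pᵢ = 2.2671 bits.
ΔRT = b·(H₀ − H) = 110 × 0.3178 = 34.96 ms.

35 ms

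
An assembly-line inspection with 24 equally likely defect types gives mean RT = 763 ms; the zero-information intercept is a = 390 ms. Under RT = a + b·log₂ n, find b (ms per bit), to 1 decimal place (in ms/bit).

81.4 ms/bit

b = (763 − 390) / log₂(24) = 373 / 4.5850 = 81.353 ms/bit.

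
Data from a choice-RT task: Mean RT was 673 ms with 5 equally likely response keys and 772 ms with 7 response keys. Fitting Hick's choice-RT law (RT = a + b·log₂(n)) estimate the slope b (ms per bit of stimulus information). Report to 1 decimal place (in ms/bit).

b = (RT₂ − RT₁)/(log₂ n₂ − log₂ n₁) = (772 − 673)/(2.8074 − 2.3219) = 203.944 ms/bit.

203.9 ms/bit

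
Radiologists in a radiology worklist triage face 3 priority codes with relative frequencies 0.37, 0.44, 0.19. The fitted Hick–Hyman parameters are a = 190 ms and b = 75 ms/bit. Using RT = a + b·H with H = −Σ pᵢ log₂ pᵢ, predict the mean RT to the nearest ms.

H = 0.37·log₂(1/0.37) + 0.44·log₂(1/0.44) + 0.19·log₂(1/0.19) = 1.5071 bits.
RT = 190 + 75 × 1.5071 = 303.03 ms.

303 ms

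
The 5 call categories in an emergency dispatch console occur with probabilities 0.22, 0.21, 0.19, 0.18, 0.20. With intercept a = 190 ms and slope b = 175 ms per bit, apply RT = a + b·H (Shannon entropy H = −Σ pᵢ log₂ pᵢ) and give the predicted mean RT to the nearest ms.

596 ms

H = 0.22·log₂(1/0.22) + 0.21·log₂(1/0.21) + 0.19·log₂(1/0.19) + 0.18·log₂(1/0.18) + 0.20·log₂(1/0.20) = 2.3183 bits.
RT = 190 + 175 × 2.3183 = 595.71 ms.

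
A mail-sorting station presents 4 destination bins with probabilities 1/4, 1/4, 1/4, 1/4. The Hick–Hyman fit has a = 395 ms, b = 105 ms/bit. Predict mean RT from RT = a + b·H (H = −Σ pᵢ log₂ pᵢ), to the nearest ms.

605 ms

Each term −pᵢ log₂ pᵢ: 0.25·2 + 0.25·2 + 0.25·2 + 0.25·2; summed, H = 2.000 bits.
Mean RT = a + bH = 395 + 105·2.000 = 605.00 ms.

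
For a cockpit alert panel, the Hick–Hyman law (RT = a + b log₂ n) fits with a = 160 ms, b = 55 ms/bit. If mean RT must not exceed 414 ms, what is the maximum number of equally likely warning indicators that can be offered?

24

Set 160 + 55·log₂ n ≤ 414 → log₂ n ≤ (414 − 160)/55 = 4.6182.
So n ≤ 2^4.6182 = 24.559; the largest integer n is 24.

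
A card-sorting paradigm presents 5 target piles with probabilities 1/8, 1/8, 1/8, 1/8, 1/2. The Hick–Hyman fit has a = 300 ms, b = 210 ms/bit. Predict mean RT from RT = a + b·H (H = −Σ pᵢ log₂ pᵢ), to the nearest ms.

720 ms

Each term −pᵢ log₂ pᵢ: 0.125·3 + 0.125·3 + 0.125·3 + 0.125·3 + 0.5·1; summed, H = 2.000 bits.
Mean RT = a + bH = 300 + 210·2.000 = 720.00 ms.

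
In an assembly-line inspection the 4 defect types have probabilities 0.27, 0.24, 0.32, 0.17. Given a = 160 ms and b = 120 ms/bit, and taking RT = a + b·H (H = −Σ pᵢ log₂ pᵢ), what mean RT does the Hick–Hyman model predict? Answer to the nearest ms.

Entropy contributions −pᵢ log₂ pᵢ: 0.5100, 0.4941, 0.5260, 0.4346; sum H = 1.9648 bits.
RT = a + bH = 160 + 120·1.9648 = 395.77 ms.

396 ms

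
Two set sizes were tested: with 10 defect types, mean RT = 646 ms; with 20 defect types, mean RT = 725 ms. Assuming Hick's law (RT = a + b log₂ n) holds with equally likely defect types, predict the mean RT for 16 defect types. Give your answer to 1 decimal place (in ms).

RT is linear in log₂ n, so two points fix the line:
  b = (725 − 646) / (log₂ 20 − log₂ 10) = 79 / (4.3219 − 3.3219) = 79.000 ms/bit
  a = 646 − 79.000 × 3.3219 = 383.568 ms
Then RT(16) = 383.568 + 79.000 × log₂ 16 = 383.568 + 79.000 × 4 ≈ 699.568 ms.

699.6 ms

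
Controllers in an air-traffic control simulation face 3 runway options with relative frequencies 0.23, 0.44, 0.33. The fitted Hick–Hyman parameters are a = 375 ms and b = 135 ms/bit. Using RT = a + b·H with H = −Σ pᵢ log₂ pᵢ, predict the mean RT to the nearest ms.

H = 0.23·log₂(1/0.23) + 0.44·log₂(1/0.44) + 0.33·log₂(1/0.33) = 1.5366 bits.
RT = 375 + 135 × 1.5366 = 582.45 ms.

582 ms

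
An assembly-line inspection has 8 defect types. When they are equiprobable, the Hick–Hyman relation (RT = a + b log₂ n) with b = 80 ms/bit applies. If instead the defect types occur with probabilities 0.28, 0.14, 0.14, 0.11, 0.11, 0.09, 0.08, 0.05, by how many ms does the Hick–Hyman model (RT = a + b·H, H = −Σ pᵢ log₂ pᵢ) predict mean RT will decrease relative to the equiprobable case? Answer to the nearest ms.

The RT saving is b·ΔH. Equiprobable H₀ = log₂(8) = 3.0000 bits; with the given probabilities H = 2.8293 bits.
b·(H₀ − H) = 80 × (3.0000 − 2.8293) = 13.66 ms.

14 ms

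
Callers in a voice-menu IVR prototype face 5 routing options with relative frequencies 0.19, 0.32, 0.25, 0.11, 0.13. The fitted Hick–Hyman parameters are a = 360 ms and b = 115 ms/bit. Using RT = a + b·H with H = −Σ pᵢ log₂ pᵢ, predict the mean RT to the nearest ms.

H = 0.19·log₂(1/0.19) + 0.32·log₂(1/0.32) + 0.25·log₂(1/0.25) + 0.11·log₂(1/0.11) + 0.13·log₂(1/0.13) = 2.2142 bits.
RT = 360 + 115 × 2.2142 = 614.63 ms.

615 ms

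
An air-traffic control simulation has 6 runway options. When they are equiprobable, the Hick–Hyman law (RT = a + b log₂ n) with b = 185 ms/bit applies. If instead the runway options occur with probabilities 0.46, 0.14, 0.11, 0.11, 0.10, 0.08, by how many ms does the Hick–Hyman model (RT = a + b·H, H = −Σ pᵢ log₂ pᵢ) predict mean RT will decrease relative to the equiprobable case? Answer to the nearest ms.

64 ms

Equiprobable entropy H₀ = log₂ 6 = 2.5850 bits.
Skewed entropy H = −Σ pᵢ log₂ pᵢ = 2.2367 bits.
ΔRT = b·(H₀ − H) = 185 × 0.3482 = 64.42 ms.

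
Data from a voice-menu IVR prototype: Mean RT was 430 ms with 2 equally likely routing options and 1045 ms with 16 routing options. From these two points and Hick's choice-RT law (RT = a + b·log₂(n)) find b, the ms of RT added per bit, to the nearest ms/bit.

205 ms/bit

The slope on a log₂ axis is (1045 − 430) / (4 − 1) = 205 ms/bit.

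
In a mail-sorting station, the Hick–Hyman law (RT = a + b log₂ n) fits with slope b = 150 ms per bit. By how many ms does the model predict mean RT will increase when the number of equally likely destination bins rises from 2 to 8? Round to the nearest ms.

300 ms

ΔRT = (a + b log₂ n₂) − (a + b log₂ n₁) = b·(log₂ n₂ − log₂ n₁).
log₂(8) − log₂(2) = log₂(8/2) = log₂(4) = 2.
ΔRT = 150 × 2.0000 = 300.000 ms.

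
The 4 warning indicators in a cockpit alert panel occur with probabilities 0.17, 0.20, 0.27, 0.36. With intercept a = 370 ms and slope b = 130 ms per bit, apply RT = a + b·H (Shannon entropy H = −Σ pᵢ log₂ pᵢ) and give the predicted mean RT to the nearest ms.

622 ms

Entropy contributions −pᵢ log₂ pᵢ: 0.4346, 0.4644, 0.5100, 0.5306; sum H = 1.9396 bits.
RT = a + bH = 370 + 130·1.9396 = 622.15 ms.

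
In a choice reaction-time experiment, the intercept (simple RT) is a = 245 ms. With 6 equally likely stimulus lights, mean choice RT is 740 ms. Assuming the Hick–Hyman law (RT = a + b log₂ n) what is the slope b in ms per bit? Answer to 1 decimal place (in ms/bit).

191.5 ms/bit

b = (740 − 245) / log₂(6) = 495 / 2.5850 = 191.492 ms/bit.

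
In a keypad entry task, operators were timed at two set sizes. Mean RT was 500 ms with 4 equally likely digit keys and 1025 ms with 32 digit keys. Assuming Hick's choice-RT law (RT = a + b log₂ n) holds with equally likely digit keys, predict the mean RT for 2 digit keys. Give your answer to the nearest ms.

With log₂ n on the abscissa the relation is linear; from the two conditions:
  b = (1025 − 500) / (log₂ 32 − log₂ 4) = 525 / (5 − 2) = 175 ms/bit
  a = 500 − 175 × 2 = 150 ms
Then RT(2) = 150 + 175 × log₂ 2 = 150 + 175 × 1 ≈ 325.000 ms.

325 ms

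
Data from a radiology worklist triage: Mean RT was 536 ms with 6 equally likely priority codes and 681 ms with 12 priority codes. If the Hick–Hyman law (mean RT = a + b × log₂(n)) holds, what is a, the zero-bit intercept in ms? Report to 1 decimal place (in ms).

b = (RT₂ − RT₁)/(log₂ n₂ − log₂ n₁) = (681 − 536)/(3.5850 − 2.5850) = 145.000 ms/bit.
a = RT₁ − b·log₂ n₁ = 536 − 145.000 × 2.5850 = 161.180 ms.

161.2 ms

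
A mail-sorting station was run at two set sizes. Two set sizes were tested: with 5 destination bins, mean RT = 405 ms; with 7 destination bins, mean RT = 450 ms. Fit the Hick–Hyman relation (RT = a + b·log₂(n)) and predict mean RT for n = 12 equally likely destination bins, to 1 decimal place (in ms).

Fit slope and intercept:
  b = (450 − 405) / (log₂ 7 − log₂ 5) = 45 / (2.8074 − 2.3219) = 92.702 ms/bit
  a = 405 − 92.702 × 2.3219 = 189.753 ms
Then RT(12) = 189.753 + 92.702 × log₂ 12 = 189.753 + 92.702 × 3.5850 ≈ 522.086 ms.

522.1 ms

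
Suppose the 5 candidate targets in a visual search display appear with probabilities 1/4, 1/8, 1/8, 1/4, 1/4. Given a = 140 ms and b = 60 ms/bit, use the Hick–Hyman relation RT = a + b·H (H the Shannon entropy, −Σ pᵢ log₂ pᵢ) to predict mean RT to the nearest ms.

H = −Σ pᵢ log₂ pᵢ = 0.25·2 + 0.125·3 + 0.125·3 + 0.25·2 + 0.25·2 = 2.250 bits.
RT = 140 + 60 × 2.250 = 275.00 ms.

275 ms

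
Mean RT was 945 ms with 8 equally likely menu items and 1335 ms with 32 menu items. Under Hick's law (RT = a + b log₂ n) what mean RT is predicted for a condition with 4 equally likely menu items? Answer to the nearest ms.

750 ms

Solve the two-equation system in a and b:
  b = (1335 − 945) / (log₂ 32 − log₂ 8) = 390 / (5 − 3) = 195 ms/bit
  a = 945 − 195 × 3 = 360 ms
Then RT(4) = 360 + 195 × log₂ 4 = 360 + 195 × 2 ≈ 750.000 ms.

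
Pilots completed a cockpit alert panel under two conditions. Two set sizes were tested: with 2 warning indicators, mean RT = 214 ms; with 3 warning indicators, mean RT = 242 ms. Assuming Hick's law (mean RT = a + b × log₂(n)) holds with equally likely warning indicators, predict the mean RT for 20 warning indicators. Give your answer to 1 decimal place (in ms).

373.0 ms

Fit slope and intercept:
  b = (242 − 214) / (log₂ 3 − log₂ 2) = 28 / (1.5850 − 1) = 47.866 ms/bit
  a = 214 − 47.866 × 1 = 166.134 ms
Then RT(20) = 166.134 + 47.866 × log₂ 20 = 166.134 + 47.866 × 4.3219 ≈ 373.008 ms.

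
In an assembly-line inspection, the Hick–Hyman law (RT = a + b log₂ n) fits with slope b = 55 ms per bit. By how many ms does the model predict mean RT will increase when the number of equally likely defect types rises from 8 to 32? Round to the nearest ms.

110 ms

ΔRT = (a + b log₂ n₂) − (a + b log₂ n₁) = b·(log₂ n₂ − log₂ n₁).
log₂(32) − log₂(8) = log₂(32/8) = log₂(4) = 2.
ΔRT = 55 × 2.0000 = 110.000 ms.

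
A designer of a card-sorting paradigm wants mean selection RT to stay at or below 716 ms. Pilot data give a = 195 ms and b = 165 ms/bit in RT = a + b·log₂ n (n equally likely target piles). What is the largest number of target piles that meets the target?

8

Set 195 + 165·log₂ n ≤ 716 → log₂ n ≤ (716 − 195)/165 = 3.1576.
So n ≤ 2^3.1576 = 8.923; the largest integer n is 8.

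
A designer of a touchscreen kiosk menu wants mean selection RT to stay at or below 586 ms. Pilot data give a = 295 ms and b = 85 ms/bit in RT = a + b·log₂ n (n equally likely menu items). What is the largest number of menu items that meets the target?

Information budget: (586 − 295)/85 = 3.4235 bits, so n ≤ 2^3.4235 = 10.730 → at most 10.

10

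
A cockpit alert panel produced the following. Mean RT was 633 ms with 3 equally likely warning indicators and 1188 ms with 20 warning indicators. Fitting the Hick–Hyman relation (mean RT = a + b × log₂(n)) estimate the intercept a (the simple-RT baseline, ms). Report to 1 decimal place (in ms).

The slope on a log₂ axis is (1188 − 633) / (4.3219 − 1.5850) = 202.779 ms/bit.
a = RT₁ − b·log₂ n₁ = 633 − 202.779 × 1.5850 = 311.602 ms.

311.6 ms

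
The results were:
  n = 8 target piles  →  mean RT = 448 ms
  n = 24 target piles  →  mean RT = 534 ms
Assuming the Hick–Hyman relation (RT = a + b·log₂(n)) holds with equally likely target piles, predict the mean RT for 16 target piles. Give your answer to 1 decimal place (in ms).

502.3 ms

RT is linear in log₂ n, so two points fix the line:
  b = (534 − 448) / (log₂ 24 − log₂ 8) = 86 / (4.5850 − 3) = 54.260 ms/bit
  a = 448 − 54.260 × 3 = 285.220 ms
Then RT(16) = 285.220 + 54.260 × log₂ 16 = 285.220 + 54.260 × 4 ≈ 502.260 ms.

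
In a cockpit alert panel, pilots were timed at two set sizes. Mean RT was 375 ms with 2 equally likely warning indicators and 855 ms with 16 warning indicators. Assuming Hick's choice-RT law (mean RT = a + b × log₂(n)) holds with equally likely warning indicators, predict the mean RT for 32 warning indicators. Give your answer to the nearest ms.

1015 ms

With log₂ n on the abscissa the relation is linear; from the two conditions:
  b = (855 − 375) / (log₂ 16 − log₂ 2) = 480 / (4 − 1) = 160 ms/bit
  a = 375 − 160 × 1 = 215 ms
Then RT(32) = 215 + 160 × log₂ 32 = 215 + 160 × 5 ≈ 1015.000 ms.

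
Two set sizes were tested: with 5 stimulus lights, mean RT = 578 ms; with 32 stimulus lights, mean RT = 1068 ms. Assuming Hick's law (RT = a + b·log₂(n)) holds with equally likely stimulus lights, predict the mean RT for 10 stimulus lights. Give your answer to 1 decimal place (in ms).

761.0 ms

Fit slope and intercept:
  b = (1068 − 578) / (log₂ 32 − log₂ 5) = 490 / (5 − 2.3219) = 182.967 ms/bit
  a = 578 − 182.967 × 2.3219 = 153.163 ms
Then RT(10) = 153.163 + 182.967 × log₂ 10 = 153.163 + 182.967 × 3.3219 ≈ 760.967 ms.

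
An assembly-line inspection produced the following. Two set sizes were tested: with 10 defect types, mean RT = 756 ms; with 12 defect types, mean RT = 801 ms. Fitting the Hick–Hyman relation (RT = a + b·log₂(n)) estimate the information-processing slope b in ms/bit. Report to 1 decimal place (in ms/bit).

171.1 ms/bit

b = (RT₂ − RT₁)/(log₂ n₂ − log₂ n₁) = (801 − 756)/(3.5850 − 3.3219) = 171.080 ms/bit.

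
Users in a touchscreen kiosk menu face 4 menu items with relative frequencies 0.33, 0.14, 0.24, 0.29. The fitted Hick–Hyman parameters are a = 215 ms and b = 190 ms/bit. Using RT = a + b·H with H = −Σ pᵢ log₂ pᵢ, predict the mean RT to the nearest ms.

583 ms

Entropy contributions −pᵢ log₂ pᵢ: 0.5278, 0.3971, 0.4941, 0.5179; sum H = 1.9370 bits.
RT = a + bH = 215 + 190·1.9370 = 583.02 ms.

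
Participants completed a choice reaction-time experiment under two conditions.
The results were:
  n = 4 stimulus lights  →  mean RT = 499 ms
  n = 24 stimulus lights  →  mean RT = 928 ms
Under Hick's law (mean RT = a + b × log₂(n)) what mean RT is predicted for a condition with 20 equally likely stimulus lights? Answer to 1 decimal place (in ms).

RT is linear in log₂ n, so two points fix the line:
  b = (928 − 499) / (log₂ 24 − log₂ 4) = 429 / (4.5850 − 2) = 165.960 ms/bit
  a = 499 − 165.960 × 2 = 167.080 ms
Then RT(20) = 167.080 + 165.960 × log₂ 20 = 167.080 + 165.960 × 4.3219 ≈ 884.347 ms.

884.3 ms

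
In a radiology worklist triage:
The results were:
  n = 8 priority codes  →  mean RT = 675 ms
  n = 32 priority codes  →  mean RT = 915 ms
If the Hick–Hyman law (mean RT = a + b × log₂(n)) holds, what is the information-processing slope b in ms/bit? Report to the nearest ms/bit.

b = (RT₂ − RT₁)/(log₂ n₂ − log₂ n₁) = (915 − 675)/(5 − 3) = 120 ms/bit.

120 ms/bit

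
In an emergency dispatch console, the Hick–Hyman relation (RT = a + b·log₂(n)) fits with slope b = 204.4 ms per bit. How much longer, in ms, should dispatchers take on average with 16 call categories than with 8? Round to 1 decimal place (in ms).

ΔRT = (a + b log₂ n₂) − (a + b log₂ n₁) = b·(log₂ n₂ − log₂ n₁).
log₂(16) − log₂(8) = log₂(16/8) = log₂(2) = 1.
ΔRT = 204.4 × 1.0000 = 204.400 ms.

204.4 ms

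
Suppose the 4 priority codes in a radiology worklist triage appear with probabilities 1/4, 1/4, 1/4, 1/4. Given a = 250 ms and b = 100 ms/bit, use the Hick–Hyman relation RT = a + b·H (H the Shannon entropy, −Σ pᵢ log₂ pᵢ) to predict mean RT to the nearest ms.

450 ms

Each term −pᵢ log₂ pᵢ: 0.25·2 + 0.25·2 + 0.25·2 + 0.25·2; summed, H = 2.000 bits.
Mean RT = a + bH = 250 + 100·2.000 = 450.00 ms.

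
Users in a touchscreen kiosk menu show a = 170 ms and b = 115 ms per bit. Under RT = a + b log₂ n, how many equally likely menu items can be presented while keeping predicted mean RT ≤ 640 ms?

16

115·log₂ n ≤ 640 − 170 = 470, giving log₂ n ≤ 4.0870 and n ≤ 16.994. The largest whole number is 16.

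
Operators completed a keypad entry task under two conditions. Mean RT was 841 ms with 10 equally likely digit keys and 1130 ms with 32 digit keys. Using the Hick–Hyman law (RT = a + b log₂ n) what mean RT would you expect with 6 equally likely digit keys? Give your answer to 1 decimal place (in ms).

With log₂ n on the abscissa the relation is linear; from the two conditions:
  b = (1130 − 841) / (log₂ 32 − log₂ 10) = 289 / (5 − 3.3219) = 172.221 ms/bit
  a = 841 − 172.221 × 3.3219 = 268.893 ms
Then RT(6) = 268.893 + 172.221 × log₂ 6 = 268.893 + 172.221 × 2.5850 ≈ 714.079 ms.

714.1 ms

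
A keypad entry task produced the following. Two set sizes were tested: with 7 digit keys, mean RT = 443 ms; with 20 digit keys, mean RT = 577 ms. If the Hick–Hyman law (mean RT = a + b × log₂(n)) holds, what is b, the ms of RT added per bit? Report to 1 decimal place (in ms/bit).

b = (RT₂ − RT₁)/(log₂ n₂ − log₂ n₁) = (577 − 443)/(4.3219 − 2.8074) = 88.474 ms/bit.

88.5 ms/bit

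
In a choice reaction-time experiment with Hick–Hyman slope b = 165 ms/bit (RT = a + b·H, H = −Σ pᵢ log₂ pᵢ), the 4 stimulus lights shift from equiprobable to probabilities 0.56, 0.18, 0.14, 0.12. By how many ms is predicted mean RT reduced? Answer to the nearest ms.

53 ms

The RT saving is b·ΔH. Equiprobable H₀ = log₂(4) = 2.0000 bits; with the given probabilities H = 1.6779 bits.
b·(H₀ − H) = 165 × (2.0000 − 1.6779) = 53.14 ms.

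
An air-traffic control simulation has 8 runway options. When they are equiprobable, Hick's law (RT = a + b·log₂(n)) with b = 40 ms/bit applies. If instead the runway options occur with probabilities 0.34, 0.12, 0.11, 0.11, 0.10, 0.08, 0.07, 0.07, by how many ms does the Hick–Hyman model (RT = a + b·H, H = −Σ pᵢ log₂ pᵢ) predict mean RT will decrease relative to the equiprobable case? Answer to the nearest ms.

The RT saving is b·ΔH. Equiprobable H₀ = log₂(8) = 3.0000 bits; with the given probabilities H = 2.7576 bits.
b·(H₀ − H) = 40 × (3.0000 − 2.7576) = 9.69 ms.

10 ms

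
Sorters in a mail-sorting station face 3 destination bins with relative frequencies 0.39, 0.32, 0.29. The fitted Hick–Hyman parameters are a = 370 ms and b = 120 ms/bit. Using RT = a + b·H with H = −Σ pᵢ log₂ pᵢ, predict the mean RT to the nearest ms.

559 ms

H = 0.39·log₂(1/0.39) + 0.32·log₂(1/0.32) + 0.29·log₂(1/0.29) = 1.5737 bits.
RT = 370 + 120 × 1.5737 = 558.85 ms.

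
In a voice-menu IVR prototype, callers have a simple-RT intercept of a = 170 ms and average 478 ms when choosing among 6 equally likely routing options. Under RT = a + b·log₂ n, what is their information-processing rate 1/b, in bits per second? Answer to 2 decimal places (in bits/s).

8.39 bits/s

b = (478 − 170)/log₂ 6 = 308/2.5850 = 119.151 ms per bit = 0.11915 s/bit; the reciprocal is 8.393 bits/s.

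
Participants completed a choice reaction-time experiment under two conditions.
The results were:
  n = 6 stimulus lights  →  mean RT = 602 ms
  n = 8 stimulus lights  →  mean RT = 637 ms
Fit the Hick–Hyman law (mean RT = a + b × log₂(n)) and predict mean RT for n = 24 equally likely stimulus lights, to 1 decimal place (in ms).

770.7 ms

Fit slope and intercept:
  b = (637 − 602) / (log₂ 8 − log₂ 6) = 35 / (3 − 2.5850) = 84.330 ms/bit
  a = 602 − 84.330 × 2.5850 = 384.011 ms
Then RT(24) = 384.011 + 84.330 × log₂ 24 = 384.011 + 84.330 × 4.5850 ≈ 770.659 ms.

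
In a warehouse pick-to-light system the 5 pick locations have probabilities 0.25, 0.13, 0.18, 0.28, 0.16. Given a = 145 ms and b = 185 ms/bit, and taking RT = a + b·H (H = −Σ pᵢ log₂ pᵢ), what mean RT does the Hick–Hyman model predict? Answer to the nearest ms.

Entropy contributions −pᵢ log₂ pᵢ: 0.5000, 0.3826, 0.4453, 0.5142, 0.4230; sum H = 2.2652 bits.
RT = a + bH = 145 + 185·2.2652 = 564.06 ms.

564 ms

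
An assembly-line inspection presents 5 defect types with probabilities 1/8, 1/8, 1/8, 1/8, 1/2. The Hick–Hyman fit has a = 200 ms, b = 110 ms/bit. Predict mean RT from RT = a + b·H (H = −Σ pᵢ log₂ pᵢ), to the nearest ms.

Each term −pᵢ log₂ pᵢ: 0.125·3 + 0.125·3 + 0.125·3 + 0.125·3 + 0.5·1; summed, H = 2.000 bits.
Mean RT = a + bH = 200 + 110·2.000 = 420.00 ms.

420 ms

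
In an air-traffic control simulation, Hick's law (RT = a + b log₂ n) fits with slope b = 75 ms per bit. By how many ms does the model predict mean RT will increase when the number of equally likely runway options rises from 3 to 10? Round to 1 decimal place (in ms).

The intercept a cancels: ΔRT = b·(log₂ n₂ − log₂ n₁) = b·log₂(n₂/n₁).
log₂(10) − log₂(3) = 3.3219 − 1.5850 = 1.7370.
ΔRT = 75 × 1.7370 = 130.272 ms.

130.3 ms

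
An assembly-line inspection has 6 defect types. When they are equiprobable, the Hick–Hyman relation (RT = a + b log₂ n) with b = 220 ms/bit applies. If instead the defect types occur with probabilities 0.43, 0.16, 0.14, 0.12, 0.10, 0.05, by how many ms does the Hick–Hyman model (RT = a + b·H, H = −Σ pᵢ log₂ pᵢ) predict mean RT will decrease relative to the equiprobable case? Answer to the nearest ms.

72 ms

Equiprobable entropy H₀ = log₂ 6 = 2.5850 bits.
Skewed entropy H = −Σ pᵢ log₂ pᵢ = 2.2590 bits.
ΔRT = b·(H₀ − H) = 220 × 0.3259 = 71.70 ms.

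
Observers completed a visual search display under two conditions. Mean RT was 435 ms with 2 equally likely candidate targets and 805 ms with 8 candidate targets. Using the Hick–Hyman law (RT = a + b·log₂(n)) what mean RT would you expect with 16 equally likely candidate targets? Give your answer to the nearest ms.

990 ms

Fit slope and intercept:
  b = (805 − 435) / (log₂ 8 − log₂ 2) = 370 / (3 − 1) = 185 ms/bit
  a = 435 − 185 × 1 = 250 ms
Then RT(16) = 250 + 185 × log₂ 16 = 250 + 185 × 4 ≈ 990.000 ms.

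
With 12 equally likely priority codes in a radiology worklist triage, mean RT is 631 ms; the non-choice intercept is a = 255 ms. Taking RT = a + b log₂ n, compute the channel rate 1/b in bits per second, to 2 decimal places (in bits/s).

Choice component = 631 − 255 = 376 ms over log₂(12) = 3.5850 bits.
b = 376 / 3.5850 = 104.883 ms/bit, so 1/b = 9.534 bits/s.

9.53 bits/s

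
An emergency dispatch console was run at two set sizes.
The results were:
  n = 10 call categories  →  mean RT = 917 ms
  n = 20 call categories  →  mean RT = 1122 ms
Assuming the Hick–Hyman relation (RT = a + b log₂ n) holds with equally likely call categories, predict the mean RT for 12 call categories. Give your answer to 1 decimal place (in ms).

970.9 ms

Fit slope and intercept:
  b = (1122 − 917) / (log₂ 20 − log₂ 10) = 205 / (4.3219 − 3.3219) = 205.000 ms/bit
  a = 917 − 205.000 × 3.3219 = 236.005 ms
Then RT(12) = 236.005 + 205.000 × log₂ 12 = 236.005 + 205.000 × 3.5850 ≈ 970.922 ms.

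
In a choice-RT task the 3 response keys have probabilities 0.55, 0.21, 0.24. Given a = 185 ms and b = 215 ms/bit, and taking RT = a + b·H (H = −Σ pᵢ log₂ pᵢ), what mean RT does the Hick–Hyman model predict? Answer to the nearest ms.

H = 0.55·log₂(1/0.55) + 0.21·log₂(1/0.21) + 0.24·log₂(1/0.24) = 1.4413 bits.
RT = 185 + 215 × 1.4413 = 494.89 ms.

495 ms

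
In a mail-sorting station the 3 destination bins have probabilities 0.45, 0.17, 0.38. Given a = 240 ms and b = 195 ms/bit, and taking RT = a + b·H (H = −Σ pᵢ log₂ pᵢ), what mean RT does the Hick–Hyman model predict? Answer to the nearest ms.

529 ms

H = 0.45·log₂(1/0.45) + 0.17·log₂(1/0.17) + 0.38·log₂(1/0.38) = 1.4834 bits.
RT = 240 + 195 × 1.4834 = 529.27 ms.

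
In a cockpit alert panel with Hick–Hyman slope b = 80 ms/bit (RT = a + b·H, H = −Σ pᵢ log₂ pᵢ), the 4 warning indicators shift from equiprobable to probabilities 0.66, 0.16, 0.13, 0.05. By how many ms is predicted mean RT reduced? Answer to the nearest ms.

The RT saving is b·ΔH. Equiprobable H₀ = log₂(4) = 2.0000 bits; with the given probabilities H = 1.4174 bits.
b·(H₀ − H) = 80 × (2.0000 − 1.4174) = 46.61 ms.

47 ms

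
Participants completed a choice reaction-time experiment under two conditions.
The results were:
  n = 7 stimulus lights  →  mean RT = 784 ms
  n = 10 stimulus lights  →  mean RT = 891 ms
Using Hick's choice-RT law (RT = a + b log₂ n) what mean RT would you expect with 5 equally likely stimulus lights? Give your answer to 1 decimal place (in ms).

Solve the two-equation system in a and b:
  b = (891 − 784) / (log₂ 10 − log₂ 7) = 107 / (3.3219 − 2.8074) = 207.939 ms/bit
  a = 784 − 207.939 × 2.8074 = 200.241 ms
Then RT(5) = 200.241 + 207.939 × log₂ 5 = 200.241 + 207.939 × 2.3219 ≈ 683.061 ms.

683.1 ms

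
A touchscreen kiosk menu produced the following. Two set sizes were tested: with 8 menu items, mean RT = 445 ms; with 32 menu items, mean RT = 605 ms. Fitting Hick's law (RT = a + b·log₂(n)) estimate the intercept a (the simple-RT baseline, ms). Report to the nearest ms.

b = (RT₂ − RT₁)/(log₂ n₂ − log₂ n₁) = (605 − 445)/(5 − 3) = 80 ms/bit.
Intercept: a = 445 − 80·log₂(8) = 205.000 ms.

205 ms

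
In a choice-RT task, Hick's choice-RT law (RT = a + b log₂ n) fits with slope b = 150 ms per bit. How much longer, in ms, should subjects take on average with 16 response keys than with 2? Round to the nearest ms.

450 ms

ΔRT = (a + b log₂ n₂) − (a + b log₂ n₁) = b·(log₂ n₂ − log₂ n₁).
log₂(16) − log₂(2) = log₂(16/2) = log₂(8) = 3.
ΔRT = 150 × 3.0000 = 450.000 ms.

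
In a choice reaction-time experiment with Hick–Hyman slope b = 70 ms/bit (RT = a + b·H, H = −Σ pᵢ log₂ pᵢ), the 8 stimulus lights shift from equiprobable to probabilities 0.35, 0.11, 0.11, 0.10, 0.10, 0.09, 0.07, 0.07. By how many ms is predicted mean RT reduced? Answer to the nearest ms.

18 ms

Equiprobable entropy H₀ = log₂ 8 = 3.0000 bits.
Skewed entropy H = −Σ pᵢ log₂ pᵢ = 2.7448 bits.
ΔRT = b·(H₀ − H) = 70 × 0.2552 = 17.86 ms.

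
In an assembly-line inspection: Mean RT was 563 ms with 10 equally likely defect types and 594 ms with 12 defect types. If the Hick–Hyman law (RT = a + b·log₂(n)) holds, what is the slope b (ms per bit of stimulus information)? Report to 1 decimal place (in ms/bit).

The slope on a log₂ axis is (594 − 563) / (3.5850 − 3.3219) = 117.855 ms/bit.

117.9 ms/bit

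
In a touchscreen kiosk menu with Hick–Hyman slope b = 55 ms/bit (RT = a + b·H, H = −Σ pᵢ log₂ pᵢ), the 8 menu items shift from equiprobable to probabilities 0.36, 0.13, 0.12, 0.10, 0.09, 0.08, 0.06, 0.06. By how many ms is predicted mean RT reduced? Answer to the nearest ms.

16 ms

The RT saving is b·ΔH. Equiprobable H₀ = log₂(8) = 3.0000 bits; with the given probabilities H = 2.7037 bits.
b·(H₀ − H) = 55 × (3.0000 − 2.7037) = 16.29 ms.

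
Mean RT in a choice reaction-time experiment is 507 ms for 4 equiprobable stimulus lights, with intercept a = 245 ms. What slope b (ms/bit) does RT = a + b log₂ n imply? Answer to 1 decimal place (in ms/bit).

b = (507 − 245) / log₂(4) = 262 / 2 = 131.000 ms/bit.

131.0 ms/bit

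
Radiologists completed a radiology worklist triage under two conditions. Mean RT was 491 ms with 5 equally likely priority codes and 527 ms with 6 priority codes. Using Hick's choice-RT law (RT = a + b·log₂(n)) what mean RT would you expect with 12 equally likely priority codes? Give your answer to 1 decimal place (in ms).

663.9 ms

Fit slope and intercept:
  b = (527 − 491) / (log₂ 6 − log₂ 5) = 36 / (2.5850 − 2.3219) = 136.864 ms/bit
  a = 491 − 136.864 × 2.3219 = 173.211 ms
Then RT(12) = 173.211 + 136.864 × log₂ 12 = 173.211 + 136.864 × 3.5850 ≈ 663.864 ms.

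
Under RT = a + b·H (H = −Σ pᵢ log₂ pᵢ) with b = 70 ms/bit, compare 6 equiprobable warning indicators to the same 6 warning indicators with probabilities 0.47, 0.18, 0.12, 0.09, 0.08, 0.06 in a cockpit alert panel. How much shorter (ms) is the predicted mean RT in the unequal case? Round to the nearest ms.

The RT saving is b·ΔH. Equiprobable H₀ = log₂(6) = 2.5850 bits; with the given probabilities H = 2.1720 bits.
b·(H₀ − H) = 70 × (2.5850 − 2.1720) = 28.91 ms.

29 ms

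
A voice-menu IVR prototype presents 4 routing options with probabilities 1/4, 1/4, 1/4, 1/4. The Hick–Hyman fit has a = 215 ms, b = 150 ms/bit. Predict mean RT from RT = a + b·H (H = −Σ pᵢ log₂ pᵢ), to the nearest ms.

515 ms

H = −Σ pᵢ log₂ pᵢ = 0.25·2 + 0.25·2 + 0.25·2 + 0.25·2 = 2.000 bits.
RT = 215 + 150 × 2.000 = 515.00 ms.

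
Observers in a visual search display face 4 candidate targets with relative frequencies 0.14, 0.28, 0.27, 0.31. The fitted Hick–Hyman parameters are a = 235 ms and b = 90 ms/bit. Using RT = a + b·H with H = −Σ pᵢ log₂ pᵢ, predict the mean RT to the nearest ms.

410 ms

H = 0.14·log₂(1/0.14) + 0.28·log₂(1/0.28) + 0.27·log₂(1/0.27) + 0.31·log₂(1/0.31) = 1.9451 bits.
RT = 235 + 90 × 1.9451 = 410.06 ms.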